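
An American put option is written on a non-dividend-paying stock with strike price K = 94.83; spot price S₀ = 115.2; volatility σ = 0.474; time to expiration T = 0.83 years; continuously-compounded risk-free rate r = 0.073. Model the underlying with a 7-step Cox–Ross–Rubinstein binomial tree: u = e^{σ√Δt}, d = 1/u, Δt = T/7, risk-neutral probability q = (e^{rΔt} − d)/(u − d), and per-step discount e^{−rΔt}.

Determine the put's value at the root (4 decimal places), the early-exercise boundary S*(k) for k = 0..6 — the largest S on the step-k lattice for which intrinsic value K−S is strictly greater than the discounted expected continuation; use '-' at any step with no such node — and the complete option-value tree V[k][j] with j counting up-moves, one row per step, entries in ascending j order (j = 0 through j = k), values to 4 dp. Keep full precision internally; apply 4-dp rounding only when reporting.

price = 7.4414
boundary = - - - - 59.9672 70.5990 59.9672
tree:
7.4414
11.5334 3.2433
17.3585 5.5741 0.8341
25.1815 9.3887 1.6363 0.0000
34.8628 15.3849 3.2099 0.0000 0.0000
43.8935 24.2310 6.2968 0.0000 0.0000 0.0000
51.5643 34.8628 12.3522 0.0000 0.0000 0.0000 0.0000
58.0798 43.8935 24.2310 0.0000 0.0000 0.0000 0.0000 0.0000

Δt=0.11857  u=1.17729  d=0.84941  q=0.48580  discount=0.99138
step 7 (expiry): payoffs max(K−S,0) = 58.0798 43.8935 24.2310 0.0000 0.0000 0.0000 0.0000 0.0000
step 6: (k=6,j=0): S=43.2657, (K−S)⁺=51.5643, hold=50.7470 ⇒ V=51.5643 exercise | (k=6,j=1): S=59.9672, (K−S)⁺=34.8628, hold=34.0455 ⇒ V=34.8628 exercise | (k=6,j=2): S=83.1157, (K−S)⁺=11.7143, hold=12.3522 ⇒ V=12.3522 continue | (k=6,j=3): S=115.2000, (K−S)⁺=0.0000, hold=0.0000 ⇒ V=0.0000 continue | (k=6,j=4): S=159.6695, (K−S)⁺=0.0000, hold=0.0000 ⇒ V=0.0000 continue | (k=6,j=5): S=221.3051, (K−S)⁺=0.0000, hold=0.0000 ⇒ V=0.0000 continue | (k=6,j=6): S=306.7332, (K−S)⁺=0.0000, hold=0.0000 ⇒ V=0.0000 continue  boundary S*=59.9672
step 5: (k=5,j=0): S=50.9365, (K−S)⁺=43.8935, hold=43.0763 ⇒ V=43.8935 exercise | (k=5,j=1): S=70.5990, (K−S)⁺=24.2310, hold=23.7210 ⇒ V=24.2310 exercise | (k=5,j=2): S=97.8516, (K−S)⁺=0.0000, hold=6.2968 ⇒ V=6.2968 continue | (k=5,j=3): S=135.6242, (K−S)⁺=0.0000, hold=0.0000 ⇒ V=0.0000 continue | (k=5,j=4): S=187.9778, (K−S)⁺=0.0000, hold=0.0000 ⇒ V=0.0000 continue | (k=5,j=5): S=260.5410, (K−S)⁺=0.0000, hold=0.0000 ⇒ V=0.0000 continue  boundary S*=70.5990
step 4: (k=4,j=0): S=59.9672, (K−S)⁺=34.8628, hold=34.0455 ⇒ V=34.8628 exercise | (k=4,j=1): S=83.1157, (K−S)⁺=11.7143, hold=15.3849 ⇒ V=15.3849 continue | (k=4,j=2): S=115.2000, (K−S)⁺=0.0000, hold=3.2099 ⇒ V=3.2099 continue | (k=4,j=3): S=159.6695, (K−S)⁺=0.0000, hold=0.0000 ⇒ V=0.0000 continue | (k=4,j=4): S=221.3051, (K−S)⁺=0.0000, hold=0.0000 ⇒ V=0.0000 continue  boundary S*=59.9672
step 3: (k=3,j=0): S=70.5990, (K−S)⁺=24.2310, hold=25.1815 ⇒ V=25.1815 continue | (k=3,j=1): S=97.8516, (K−S)⁺=0.0000, hold=9.3887 ⇒ V=9.3887 continue | (k=3,j=2): S=135.6242, (K−S)⁺=0.0000, hold=1.6363 ⇒ V=1.6363 continue | (k=3,j=3): S=187.9778, (K−S)⁺=0.0000, hold=0.0000 ⇒ V=0.0000 continue  boundary S*=-
step 2: (k=2,j=0): S=83.1157, (K−S)⁺=11.7143, hold=17.3585 ⇒ V=17.3585 continue | (k=2,j=1): S=115.2000, (K−S)⁺=0.0000, hold=5.5741 ⇒ V=5.5741 continue | (k=2,j=2): S=159.6695, (K−S)⁺=0.0000, hold=0.8341 ⇒ V=0.8341 continue  boundary S*=-
step 1: (k=1,j=0): S=97.8516, (K−S)⁺=0.0000, hold=11.5334 ⇒ V=11.5334 continue | (k=1,j=1): S=135.6242, (K−S)⁺=0.0000, hold=3.2433 ⇒ V=3.2433 continue  boundary S*=-
step 0: (k=0,j=0): S=115.2000, (K−S)⁺=0.0000, hold=7.4414 ⇒ V=7.4414 continue  boundary S*=-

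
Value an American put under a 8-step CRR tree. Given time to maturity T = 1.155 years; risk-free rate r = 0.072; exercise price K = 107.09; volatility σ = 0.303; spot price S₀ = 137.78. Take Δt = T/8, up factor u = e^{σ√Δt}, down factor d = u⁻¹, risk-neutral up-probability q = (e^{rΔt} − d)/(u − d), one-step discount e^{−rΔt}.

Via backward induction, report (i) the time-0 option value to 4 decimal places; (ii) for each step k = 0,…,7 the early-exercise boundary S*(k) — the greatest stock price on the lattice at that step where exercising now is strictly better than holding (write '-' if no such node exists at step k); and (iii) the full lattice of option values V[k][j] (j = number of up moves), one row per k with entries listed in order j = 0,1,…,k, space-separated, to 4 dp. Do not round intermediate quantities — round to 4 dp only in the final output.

price = 2.9825
boundary = - - - - - 77.4791 86.9330 77.4791
tree:
2.9825
5.0330 1.1237
8.2860 2.0900 0.2419
13.2278 3.8281 0.5055 0.0000
20.3040 6.8720 1.0564 0.0000 0.0000
29.6109 12.0035 2.2080 0.0000 0.0000 0.0000
38.0367 20.1570 4.6146 0.0000 0.0000 0.0000 0.0000
45.5463 29.6109 9.6445 0.0000 0.0000 0.0000 0.0000 0.0000
52.2391 38.0367 20.1570 0.0000 0.0000 0.0000 0.0000 0.0000 0.0000

Δt=0.14438, u=1.12202, d=0.89125, q=0.51653, disc=e^(-rΔt)=0.98966
k=8 terminal: V=max(K-S,0) → 52.2391 38.0367 20.1570 0.0000 0.0000 0.0000 0.0000 0.0000 0.0000
k=7: j=0 S=61.5437 intr=45.5463 cont=44.4388 V=45.5463[EX]; j=1 S=77.4791 intr=29.6109 cont=28.5035 V=29.6109[EX]; j=2 S=97.5405 intr=9.5495 cont=9.6445 V=9.6445[hold]; j=3 S=122.7965 intr=0.0000 cont=0.0000 V=0.0000[hold]; j=4 S=154.5918 intr=0.0000 cont=0.0000 V=0.0000[hold]; j=5 S=194.6199 intr=0.0000 cont=0.0000 V=0.0000[hold]; j=6 S=245.0123 intr=0.0000 cont=0.0000 V=0.0000[hold]; j=7 S=308.4527 intr=0.0000 cont=0.0000 V=0.0000[hold]  S*(7)=77.4791
k=6: j=0 S=69.0533 intr=38.0367 cont=36.9293 V=38.0367[EX]; j=1 S=86.9330 intr=20.1570 cont=19.0981 V=20.1570[EX]; j=2 S=109.4424 intr=0.0000 cont=4.6146 V=4.6146[hold]; j=3 S=137.7800 intr=0.0000 cont=0.0000 V=0.0000[hold]; j=4 S=173.4550 intr=0.0000 cont=0.0000 V=0.0000[hold]; j=5 S=218.3673 intr=0.0000 cont=0.0000 V=0.0000[hold]; j=6 S=274.9085 intr=0.0000 cont=0.0000 V=0.0000[hold]  S*(6)=86.9330
k=5: j=0 S=77.4791 intr=29.6109 cont=28.5035 V=29.6109[EX]; j=1 S=97.5405 intr=9.5495 cont=12.0035 V=12.0035[hold]; j=2 S=122.7965 intr=0.0000 cont=2.2080 V=2.2080[hold]; j=3 S=154.5918 intr=0.0000 cont=0.0000 V=0.0000[hold]; j=4 S=194.6199 intr=0.0000 cont=0.0000 V=0.0000[hold]; j=5 S=245.0123 intr=0.0000 cont=0.0000 V=0.0000[hold]  S*(5)=77.4791
k=4: j=0 S=86.9330 intr=20.1570 cont=20.3040 V=20.3040[hold]; j=1 S=109.4424 intr=0.0000 cont=6.8720 V=6.8720[hold]; j=2 S=137.7800 intr=0.0000 cont=1.0564 V=1.0564[hold]; j=3 S=173.4550 intr=0.0000 cont=0.0000 V=0.0000[hold]; j=4 S=218.3673 intr=0.0000 cont=0.0000 V=0.0000[hold]  S*(4)=-
k=3: j=0 S=97.5405 intr=9.5495 cont=13.2278 V=13.2278[hold]; j=1 S=122.7965 intr=0.0000 cont=3.8281 V=3.8281[hold]; j=2 S=154.5918 intr=0.0000 cont=0.5055 V=0.5055[hold]; j=3 S=194.6199 intr=0.0000 cont=0.0000 V=0.0000[hold]  S*(3)=-
k=2: j=0 S=109.4424 intr=0.0000 cont=8.2860 V=8.2860[hold]; j=1 S=137.7800 intr=0.0000 cont=2.0900 V=2.0900[hold]; j=2 S=173.4550 intr=0.0000 cont=0.2419 V=0.2419[hold]  S*(2)=-
k=1: j=0 S=122.7965 intr=0.0000 cont=5.0330 V=5.0330[hold]; j=1 S=154.5918 intr=0.0000 cont=1.1237 V=1.1237[hold]  S*(1)=-
k=0: j=0 S=137.7800 intr=0.0000 cont=2.9825 V=2.9825[hold]  S*(0)=-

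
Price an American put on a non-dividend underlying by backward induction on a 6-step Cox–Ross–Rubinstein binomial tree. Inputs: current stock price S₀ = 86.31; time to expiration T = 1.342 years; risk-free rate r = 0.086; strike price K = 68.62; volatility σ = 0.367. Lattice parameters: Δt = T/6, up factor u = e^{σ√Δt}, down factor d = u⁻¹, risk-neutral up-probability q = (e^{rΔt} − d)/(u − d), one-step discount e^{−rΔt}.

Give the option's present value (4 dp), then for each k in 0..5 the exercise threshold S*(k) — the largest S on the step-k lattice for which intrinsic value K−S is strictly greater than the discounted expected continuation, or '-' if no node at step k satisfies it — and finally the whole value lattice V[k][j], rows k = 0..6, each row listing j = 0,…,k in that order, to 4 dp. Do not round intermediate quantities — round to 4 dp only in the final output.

params: Δt=0.22367 u=1.18954 d=0.84066 q=0.51239 e^(-rΔt)=0.98095
t_6 payoffs: 38.1560 25.5133 7.6238 0.0000 0.0000 0.0000 0.0000
t_5: node(5,0) S=36.2381 payoff=32.3819 vs cont=31.0746 → 32.3819 [stop]  node(5,1) S=51.2771 payoff=17.3429 vs cont=16.0355 → 17.3429 [stop]  node(5,2) S=72.5574 payoff=0.0000 vs cont=3.6466 → 3.6466 [wait]  node(5,3) S=102.6692 payoff=0.0000 vs cont=0.0000 → 0.0000 [wait]  node(5,4) S=145.2775 payoff=0.0000 vs cont=0.0000 → 0.0000 [wait]  node(5,5) S=205.5685 payoff=0.0000 vs cont=0.0000 → 0.0000 [wait]  ⇒ S*(5)=51.2771
t_4: node(4,0) S=43.1067 payoff=25.5133 vs cont=24.2060 → 25.5133 [stop]  node(4,1) S=60.9962 payoff=7.6238 vs cont=10.1284 → 10.1284 [wait]  node(4,2) S=86.3100 payoff=0.0000 vs cont=1.7443 → 1.7443 [wait]  node(4,3) S=122.1292 payoff=0.0000 vs cont=0.0000 → 0.0000 [wait]  node(4,4) S=172.8135 payoff=0.0000 vs cont=0.0000 → 0.0000 [wait]  ⇒ S*(4)=43.1067
t_3: node(3,0) S=51.2771 payoff=17.3429 vs cont=17.2944 → 17.3429 [stop]  node(3,1) S=72.5574 payoff=0.0000 vs cont=5.7214 → 5.7214 [wait]  node(3,2) S=102.6692 payoff=0.0000 vs cont=0.8343 → 0.8343 [wait]  node(3,3) S=145.2775 payoff=0.0000 vs cont=0.0000 → 0.0000 [wait]  ⇒ S*(3)=51.2771
t_2: node(2,0) S=60.9962 payoff=7.6238 vs cont=11.1712 → 11.1712 [wait]  node(2,1) S=86.3100 payoff=0.0000 vs cont=3.1560 → 3.1560 [wait]  node(2,2) S=122.1292 payoff=0.0000 vs cont=0.3991 → 0.3991 [wait]  ⇒ S*(2)=-
t_1: node(1,0) S=72.5574 payoff=0.0000 vs cont=6.9298 → 6.9298 [wait]  node(1,1) S=102.6692 payoff=0.0000 vs cont=1.7102 → 1.7102 [wait]  ⇒ S*(1)=-
t_0: node(0,0) S=86.3100 payoff=0.0000 vs cont=4.1743 → 4.1743 [wait]  ⇒ S*(0)=-

price = 4.1743
boundary = - - - 51.2771 43.1067 51.2771
tree:
4.1743
6.9298 1.7102
11.1712 3.1560 0.3991
17.3429 5.7214 0.8343 0.0000
25.5133 10.1284 1.7443 0.0000 0.0000
32.3819 17.3429 3.6466 0.0000 0.0000 0.0000
38.1560 25.5133 7.6238 0.0000 0.0000 0.0000 0.0000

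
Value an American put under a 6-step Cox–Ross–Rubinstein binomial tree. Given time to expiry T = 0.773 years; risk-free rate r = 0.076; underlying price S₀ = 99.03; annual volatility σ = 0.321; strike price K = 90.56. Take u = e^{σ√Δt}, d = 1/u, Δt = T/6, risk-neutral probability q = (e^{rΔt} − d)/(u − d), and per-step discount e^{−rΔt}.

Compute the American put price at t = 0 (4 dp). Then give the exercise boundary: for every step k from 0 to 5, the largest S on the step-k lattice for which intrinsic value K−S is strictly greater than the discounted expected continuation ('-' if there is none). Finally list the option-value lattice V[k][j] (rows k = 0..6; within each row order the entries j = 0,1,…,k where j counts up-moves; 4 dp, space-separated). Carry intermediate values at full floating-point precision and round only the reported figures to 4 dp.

price = 5.4539
boundary = - - - 70.0893 62.4616 70.0893
tree:
5.4539
8.7897 2.4021
13.6990 4.3131 0.6399
20.4707 7.5542 1.3291 0.0000
28.0984 12.7731 2.7608 0.0000 0.0000
34.8960 20.4707 5.7346 0.0000 0.0000 0.0000
40.9538 28.0984 11.9116 0.0000 0.0000 0.0000 0.0000

params: Δt=0.12883 u=1.12212 d=0.89117 q=0.51383 e^(-rΔt)=0.99026
t_6 payoffs: 40.9538 28.0984 11.9116 0.0000 0.0000 0.0000 0.0000
t_5: node(5,0) S=55.6640 payoff=34.8960 vs cont=34.0136 → 34.8960 [stop]  node(5,1) S=70.0893 payoff=20.4707 vs cont=19.5883 → 20.4707 [stop]  node(5,2) S=88.2528 payoff=2.3072 vs cont=5.7346 → 5.7346 [wait]  node(5,3) S=111.1233 payoff=0.0000 vs cont=0.0000 → 0.0000 [wait]  node(5,4) S=139.9207 payoff=0.0000 vs cont=0.0000 → 0.0000 [wait]  node(5,5) S=176.1809 payoff=0.0000 vs cont=0.0000 → 0.0000 [wait]  ⇒ S*(5)=70.0893
t_4: node(4,0) S=62.4616 payoff=28.0984 vs cont=27.2160 → 28.0984 [stop]  node(4,1) S=78.6484 payoff=11.9116 vs cont=12.7731 → 12.7731 [wait]  node(4,2) S=99.0300 payoff=0.0000 vs cont=2.7608 → 2.7608 [wait]  node(4,3) S=124.6934 payoff=0.0000 vs cont=0.0000 → 0.0000 [wait]  node(4,4) S=157.0075 payoff=0.0000 vs cont=0.0000 → 0.0000 [wait]  ⇒ S*(4)=62.4616
t_3: node(3,0) S=70.0893 payoff=20.4707 vs cont=20.0267 → 20.4707 [stop]  node(3,1) S=88.2528 payoff=2.3072 vs cont=7.5542 → 7.5542 [wait]  node(3,2) S=111.1233 payoff=0.0000 vs cont=1.3291 → 1.3291 [wait]  node(3,3) S=139.9207 payoff=0.0000 vs cont=0.0000 → 0.0000 [wait]  ⇒ S*(3)=70.0893
t_2: node(2,0) S=78.6484 payoff=11.9116 vs cont=13.6990 → 13.6990 [wait]  node(2,1) S=99.0300 payoff=0.0000 vs cont=4.3131 → 4.3131 [wait]  node(2,2) S=124.6934 payoff=0.0000 vs cont=0.6399 → 0.6399 [wait]  ⇒ S*(2)=-
t_1: node(1,0) S=88.2528 payoff=2.3072 vs cont=8.7897 → 8.7897 [wait]  node(1,1) S=111.1233 payoff=0.0000 vs cont=2.4021 → 2.4021 [wait]  ⇒ S*(1)=-
t_0: node(0,0) S=99.0300 payoff=0.0000 vs cont=5.4539 → 5.4539 [wait]  ⇒ S*(0)=-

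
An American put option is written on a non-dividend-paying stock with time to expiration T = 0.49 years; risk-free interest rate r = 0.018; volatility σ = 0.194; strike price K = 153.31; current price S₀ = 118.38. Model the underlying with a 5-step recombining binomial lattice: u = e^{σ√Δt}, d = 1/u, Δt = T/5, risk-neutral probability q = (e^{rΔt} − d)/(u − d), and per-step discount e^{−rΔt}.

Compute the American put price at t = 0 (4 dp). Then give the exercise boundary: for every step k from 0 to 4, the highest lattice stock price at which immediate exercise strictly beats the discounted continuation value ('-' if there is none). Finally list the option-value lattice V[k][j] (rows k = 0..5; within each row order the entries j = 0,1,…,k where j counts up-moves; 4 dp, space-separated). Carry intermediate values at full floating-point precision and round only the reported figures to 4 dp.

price = 34.9300
boundary = 118.3800 125.7922 118.3800 125.7922 133.6685
tree:
34.9300
41.9054 27.5178
48.4699 34.9300 20.0453
54.6475 41.9054 27.5178 12.6243
60.4611 48.4699 34.9300 19.6415 5.6334
65.9322 54.6475 41.9054 27.5178 11.2720 0.0000

params: Δt=0.09800 u=1.06261 d=0.94108 q=0.49935 e^(-rΔt)=0.99824
t_5 payoffs: 65.9322 54.6475 41.9054 27.5178 11.2720 0.0000
t_4: node(4,0) S=92.8489 payoff=60.4611 vs cont=60.1909 → 60.4611 [stop]  node(4,1) S=104.8401 payoff=48.4699 vs cont=48.1997 → 48.4699 [stop]  node(4,2) S=118.3800 payoff=34.9300 vs cont=34.6598 → 34.9300 [stop]  node(4,3) S=133.6685 payoff=19.6415 vs cont=19.3713 → 19.6415 [stop]  node(4,4) S=150.9315 payoff=2.3785 vs cont=5.6334 → 5.6334 [wait]  ⇒ S*(4)=133.6685
t_3: node(3,0) S=98.6625 payoff=54.6475 vs cont=54.3773 → 54.6475 [stop]  node(3,1) S=111.4046 payoff=41.9054 vs cont=41.6352 → 41.9054 [stop]  node(3,2) S=125.7922 payoff=27.5178 vs cont=27.2476 → 27.5178 [stop]  node(3,3) S=142.0380 payoff=11.2720 vs cont=12.6243 → 12.6243 [wait]  ⇒ S*(3)=125.7922
t_2: node(2,0) S=104.8401 payoff=48.4699 vs cont=48.1997 → 48.4699 [stop]  node(2,1) S=118.3800 payoff=34.9300 vs cont=34.6598 → 34.9300 [stop]  node(2,2) S=133.6685 payoff=19.6415 vs cont=20.0453 → 20.0453 [wait]  ⇒ S*(2)=118.3800
t_1: node(1,0) S=111.4046 payoff=41.9054 vs cont=41.6352 → 41.9054 [stop]  node(1,1) S=125.7922 payoff=27.5178 vs cont=27.4489 → 27.5178 [stop]  ⇒ S*(1)=125.7922
t_0: node(0,0) S=118.3800 payoff=34.9300 vs cont=34.6598 → 34.9300 [stop]  ⇒ S*(0)=118.3800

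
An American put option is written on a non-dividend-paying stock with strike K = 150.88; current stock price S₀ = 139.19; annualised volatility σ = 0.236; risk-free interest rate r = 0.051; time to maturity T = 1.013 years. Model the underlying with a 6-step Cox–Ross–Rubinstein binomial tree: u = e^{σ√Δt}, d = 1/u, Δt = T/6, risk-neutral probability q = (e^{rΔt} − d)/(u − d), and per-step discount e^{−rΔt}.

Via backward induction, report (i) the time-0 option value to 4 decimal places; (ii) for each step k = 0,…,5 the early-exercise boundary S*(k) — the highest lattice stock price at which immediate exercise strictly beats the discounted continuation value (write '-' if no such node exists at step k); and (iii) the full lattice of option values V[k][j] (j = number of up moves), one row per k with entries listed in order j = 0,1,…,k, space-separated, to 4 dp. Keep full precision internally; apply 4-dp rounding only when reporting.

price = 17.2825
boundary = - - 114.6516 104.0558 114.6516 126.3264
tree:
17.2825
25.5012 9.9923
36.2284 16.0347 4.5873
46.8242 24.7329 8.2816 1.2575
56.4408 36.2284 14.5454 2.6441 0.0000
65.1686 46.8242 24.5536 5.5597 0.0000 0.0000
73.0898 56.4408 36.2284 11.6900 0.0000 0.0000 0.0000

Δt=0.16883, u=1.10183, d=0.90758, q=0.52030, disc=e^(-rΔt)=0.99143
k=6 terminal: V=max(K-S,0) → 73.0898 56.4408 36.2284 11.6900 0.0000 0.0000 0.0000
k=5: j=0 S=85.7114 intr=65.1686 cont=63.8750 V=65.1686[EX]; j=1 S=104.0558 intr=46.8242 cont=45.5306 V=46.8242[EX]; j=2 S=126.3264 intr=24.5536 cont=23.2600 V=24.5536[EX]; j=3 S=153.3635 intr=0.0000 cont=5.5597 V=5.5597[hold]; j=4 S=186.1872 intr=0.0000 cont=0.0000 V=0.0000[hold]; j=5 S=226.0359 intr=0.0000 cont=0.0000 V=0.0000[hold]  S*(5)=126.3264
k=4: j=0 S=94.4392 intr=56.4408 cont=55.1472 V=56.4408[EX]; j=1 S=114.6516 intr=36.2284 cont=34.9348 V=36.2284[EX]; j=2 S=139.1900 intr=11.6900 cont=14.5454 V=14.5454[hold]; j=3 S=168.9802 intr=0.0000 cont=2.6441 V=2.6441[hold]; j=4 S=205.1463 intr=0.0000 cont=0.0000 V=0.0000[hold]  S*(4)=114.6516
k=3: j=0 S=104.0558 intr=46.8242 cont=45.5306 V=46.8242[EX]; j=1 S=126.3264 intr=24.5536 cont=24.7329 V=24.7329[hold]; j=2 S=153.3635 intr=0.0000 cont=8.2816 V=8.2816[hold]; j=3 S=186.1872 intr=0.0000 cont=1.2575 V=1.2575[hold]  S*(3)=104.0558
k=2: j=0 S=114.6516 intr=36.2284 cont=35.0273 V=36.2284[EX]; j=1 S=139.1900 intr=11.6900 cont=16.0347 V=16.0347[hold]; j=2 S=168.9802 intr=0.0000 cont=4.5873 V=4.5873[hold]  S*(2)=114.6516
k=1: j=0 S=126.3264 intr=24.5536 cont=25.5012 V=25.5012[hold]; j=1 S=153.3635 intr=0.0000 cont=9.9923 V=9.9923[hold]  S*(1)=-
k=0: j=0 S=139.1900 intr=11.6900 cont=17.2825 V=17.2825[hold]  S*(0)=-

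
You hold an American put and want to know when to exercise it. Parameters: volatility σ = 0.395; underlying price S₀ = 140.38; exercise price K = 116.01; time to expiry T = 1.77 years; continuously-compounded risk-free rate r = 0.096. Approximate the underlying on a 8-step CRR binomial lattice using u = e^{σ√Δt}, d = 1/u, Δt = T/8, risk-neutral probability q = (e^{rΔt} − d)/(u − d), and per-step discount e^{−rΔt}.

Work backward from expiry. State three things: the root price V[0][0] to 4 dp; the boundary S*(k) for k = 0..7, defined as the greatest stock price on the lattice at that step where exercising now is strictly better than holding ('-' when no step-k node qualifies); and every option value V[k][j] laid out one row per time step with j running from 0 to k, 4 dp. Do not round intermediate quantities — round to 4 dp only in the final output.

Δt=0.22125  u=1.20418  d=0.83044  q=0.51112  discount=0.97898
step 8 (expiry): payoffs max(K−S,0) = 84.2573 69.9672 49.2459 19.1992 0.0000 0.0000 0.0000 0.0000 0.0000
step 7: (k=7,j=0): S=38.2359, (K−S)⁺=77.7741, hold=75.3361 ⇒ V=77.7741 exercise | (k=7,j=1): S=55.4437, (K−S)⁺=60.5663, hold=58.1282 ⇒ V=60.5663 exercise | (k=7,j=2): S=80.3958, (K−S)⁺=35.6142, hold=33.1761 ⇒ V=35.6142 exercise | (k=7,j=3): S=116.5775, (K−S)⁺=0.0000, hold=9.1888 ⇒ V=9.1888 continue | (k=7,j=4): S=169.0425, (K−S)⁺=0.0000, hold=0.0000 ⇒ V=0.0000 continue | (k=7,j=5): S=245.1191, (K−S)⁺=0.0000, hold=0.0000 ⇒ V=0.0000 continue | (k=7,j=6): S=355.4335, (K−S)⁺=0.0000, hold=0.0000 ⇒ V=0.0000 continue | (k=7,j=7): S=515.3943, (K−S)⁺=0.0000, hold=0.0000 ⇒ V=0.0000 continue  boundary S*=80.3958
step 6: (k=6,j=0): S=46.0428, (K−S)⁺=69.9672, hold=67.5292 ⇒ V=69.9672 exercise | (k=6,j=1): S=66.7641, (K−S)⁺=49.2459, hold=46.8079 ⇒ V=49.2459 exercise | (k=6,j=2): S=96.8108, (K−S)⁺=19.1992, hold=21.6429 ⇒ V=21.6429 continue | (k=6,j=3): S=140.3800, (K−S)⁺=0.0000, hold=4.3978 ⇒ V=4.3978 continue | (k=6,j=4): S=203.5572, (K−S)⁺=0.0000, hold=0.0000 ⇒ V=0.0000 continue | (k=6,j=5): S=295.1669, (K−S)⁺=0.0000, hold=0.0000 ⇒ V=0.0000 continue | (k=6,j=6): S=428.0051, (K−S)⁺=0.0000, hold=0.0000 ⇒ V=0.0000 continue  boundary S*=66.7641
step 5: (k=5,j=0): S=55.4437, (K−S)⁺=60.5663, hold=58.1282 ⇒ V=60.5663 exercise | (k=5,j=1): S=80.3958, (K−S)⁺=35.6142, hold=34.3989 ⇒ V=35.6142 exercise | (k=5,j=2): S=116.5775, (K−S)⁺=0.0000, hold=12.5589 ⇒ V=12.5589 continue | (k=5,j=3): S=169.0425, (K−S)⁺=0.0000, hold=2.1048 ⇒ V=2.1048 continue | (k=5,j=4): S=245.1191, (K−S)⁺=0.0000, hold=0.0000 ⇒ V=0.0000 continue | (k=5,j=5): S=355.4335, (K−S)⁺=0.0000, hold=0.0000 ⇒ V=0.0000 continue  boundary S*=80.3958
step 4: (k=4,j=0): S=66.7641, (K−S)⁺=49.2459, hold=46.8079 ⇒ V=49.2459 exercise | (k=4,j=1): S=96.8108, (K−S)⁺=19.1992, hold=23.3293 ⇒ V=23.3293 continue | (k=4,j=2): S=140.3800, (K−S)⁺=0.0000, hold=7.0639 ⇒ V=7.0639 continue | (k=4,j=3): S=203.5572, (K−S)⁺=0.0000, hold=1.0074 ⇒ V=1.0074 continue | (k=4,j=4): S=295.1669, (K−S)⁺=0.0000, hold=0.0000 ⇒ V=0.0000 continue  boundary S*=66.7641
step 3: (k=3,j=0): S=80.3958, (K−S)⁺=35.6142, hold=35.2428 ⇒ V=35.6142 exercise | (k=3,j=1): S=116.5775, (K−S)⁺=0.0000, hold=14.7001 ⇒ V=14.7001 continue | (k=3,j=2): S=169.0425, (K−S)⁺=0.0000, hold=3.8849 ⇒ V=3.8849 continue | (k=3,j=3): S=245.1191, (K−S)⁺=0.0000, hold=0.4821 ⇒ V=0.4821 continue  boundary S*=80.3958
step 2: (k=2,j=0): S=96.8108, (K−S)⁺=19.1992, hold=24.4007 ⇒ V=24.4007 continue | (k=2,j=1): S=140.3800, (K−S)⁺=0.0000, hold=8.9794 ⇒ V=8.9794 continue | (k=2,j=2): S=203.5572, (K−S)⁺=0.0000, hold=2.1006 ⇒ V=2.1006 continue  boundary S*=-
step 1: (k=1,j=0): S=116.5775, (K−S)⁺=0.0000, hold=16.1714 ⇒ V=16.1714 continue | (k=1,j=1): S=169.0425, (K−S)⁺=0.0000, hold=5.3487 ⇒ V=5.3487 continue  boundary S*=-
step 0: (k=0,j=0): S=140.3800, (K−S)⁺=0.0000, hold=10.4160 ⇒ V=10.4160 continue  boundary S*=-

price = 10.4160
boundary = - - - 80.3958 66.7641 80.3958 66.7641 80.3958
tree:
10.4160
16.1714 5.3487
24.4007 8.9794 2.1006
35.6142 14.7001 3.8849 0.4821
49.2459 23.3293 7.0639 1.0074 0.0000
60.5663 35.6142 12.5589 2.1048 0.0000 0.0000
69.9672 49.2459 21.6429 4.3978 0.0000 0.0000 0.0000
77.7741 60.5663 35.6142 9.1888 0.0000 0.0000 0.0000 0.0000
84.2573 69.9672 49.2459 19.1992 0.0000 0.0000 0.0000 0.0000 0.0000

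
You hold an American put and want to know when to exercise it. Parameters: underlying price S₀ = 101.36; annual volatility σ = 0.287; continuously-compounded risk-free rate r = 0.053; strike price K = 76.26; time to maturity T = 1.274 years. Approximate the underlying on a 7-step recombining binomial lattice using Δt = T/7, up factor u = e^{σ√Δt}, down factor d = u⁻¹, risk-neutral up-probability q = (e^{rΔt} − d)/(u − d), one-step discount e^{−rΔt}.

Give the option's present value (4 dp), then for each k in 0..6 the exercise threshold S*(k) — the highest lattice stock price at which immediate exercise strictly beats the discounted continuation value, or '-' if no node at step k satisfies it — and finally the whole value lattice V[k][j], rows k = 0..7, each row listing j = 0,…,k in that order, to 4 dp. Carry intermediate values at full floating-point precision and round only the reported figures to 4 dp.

price = 2.1788
boundary = - - - - - 54.9535 62.1111
tree:
2.1788
3.6500 0.8007
5.9756 1.4754 0.1649
9.5066 2.6820 0.3391 0.0000
14.5801 4.7919 0.6971 0.0000 0.0000
21.3065 8.3670 1.4333 0.0000 0.0000 0.0000
27.6394 14.1489 2.9469 0.0000 0.0000 0.0000 0.0000
33.2424 21.3065 6.0589 0.0000 0.0000 0.0000 0.0000 0.0000

params: Δt=0.18200 u=1.13025 d=0.88476 q=0.50891 e^(-rΔt)=0.99040
t_7 payoffs: 33.2424 21.3065 6.0589 0.0000 0.0000 0.0000 0.0000 0.0000
t_6: node(6,0) S=48.6206 payoff=27.6394 vs cont=26.9073 → 27.6394 [stop]  node(6,1) S=62.1111 payoff=14.1489 vs cont=13.4168 → 14.1489 [stop]  node(6,2) S=79.3447 payoff=0.0000 vs cont=2.9469 → 2.9469 [wait]  node(6,3) S=101.3600 payoff=0.0000 vs cont=0.0000 → 0.0000 [wait]  node(6,4) S=129.4837 payoff=0.0000 vs cont=0.0000 → 0.0000 [wait]  node(6,5) S=165.4108 payoff=0.0000 vs cont=0.0000 → 0.0000 [wait]  node(6,6) S=211.3063 payoff=0.0000 vs cont=0.0000 → 0.0000 [wait]  ⇒ S*(6)=62.1111
t_5: node(5,0) S=54.9535 payoff=21.3065 vs cont=20.5745 → 21.3065 [stop]  node(5,1) S=70.2011 payoff=6.0589 vs cont=8.3670 → 8.3670 [wait]  node(5,2) S=89.6793 payoff=0.0000 vs cont=1.4333 → 1.4333 [wait]  node(5,3) S=114.5621 payoff=0.0000 vs cont=0.0000 → 0.0000 [wait]  node(5,4) S=146.3489 payoff=0.0000 vs cont=0.0000 → 0.0000 [wait]  node(5,5) S=186.9555 payoff=0.0000 vs cont=0.0000 → 0.0000 [wait]  ⇒ S*(5)=54.9535
t_4: node(4,0) S=62.1111 payoff=14.1489 vs cont=14.5801 → 14.5801 [wait]  node(4,1) S=79.3447 payoff=0.0000 vs cont=4.7919 → 4.7919 [wait]  node(4,2) S=101.3600 payoff=0.0000 vs cont=0.6971 → 0.6971 [wait]  node(4,3) S=129.4837 payoff=0.0000 vs cont=0.0000 → 0.0000 [wait]  node(4,4) S=165.4108 payoff=0.0000 vs cont=0.0000 → 0.0000 [wait]  ⇒ S*(4)=-
t_3: node(3,0) S=70.2011 payoff=6.0589 vs cont=9.5066 → 9.5066 [wait]  node(3,1) S=89.6793 payoff=0.0000 vs cont=2.6820 → 2.6820 [wait]  node(3,2) S=114.5621 payoff=0.0000 vs cont=0.3391 → 0.3391 [wait]  node(3,3) S=146.3489 payoff=0.0000 vs cont=0.0000 → 0.0000 [wait]  ⇒ S*(3)=-
t_2: node(2,0) S=79.3447 payoff=0.0000 vs cont=5.9756 → 5.9756 [wait]  node(2,1) S=101.3600 payoff=0.0000 vs cont=1.4754 → 1.4754 [wait]  node(2,2) S=129.4837 payoff=0.0000 vs cont=0.1649 → 0.1649 [wait]  ⇒ S*(2)=-
t_1: node(1,0) S=89.6793 payoff=0.0000 vs cont=3.6500 → 3.6500 [wait]  node(1,1) S=114.5621 payoff=0.0000 vs cont=0.8007 → 0.8007 [wait]  ⇒ S*(1)=-
t_0: node(0,0) S=101.3600 payoff=0.0000 vs cont=2.1788 → 2.1788 [wait]  ⇒ S*(0)=-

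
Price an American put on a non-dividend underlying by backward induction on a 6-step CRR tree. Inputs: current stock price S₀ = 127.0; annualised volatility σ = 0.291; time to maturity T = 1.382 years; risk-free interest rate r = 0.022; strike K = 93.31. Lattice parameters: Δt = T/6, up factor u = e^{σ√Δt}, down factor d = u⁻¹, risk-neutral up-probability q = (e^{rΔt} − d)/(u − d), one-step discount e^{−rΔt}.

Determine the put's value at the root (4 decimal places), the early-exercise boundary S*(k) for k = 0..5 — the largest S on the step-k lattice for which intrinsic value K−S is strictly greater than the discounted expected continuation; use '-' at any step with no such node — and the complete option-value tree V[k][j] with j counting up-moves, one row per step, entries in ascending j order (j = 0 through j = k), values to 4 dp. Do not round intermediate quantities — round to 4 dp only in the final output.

price = 2.8717
boundary = - - - - 72.6423 63.1737
tree:
2.8717
4.8914 0.7423
8.1637 1.4439 0.0000
13.2523 2.8085 0.0000 0.0000
20.6677 5.4628 0.0000 0.0000 0.0000
30.1363 10.6256 0.0000 0.0000 0.0000 0.0000
38.3707 20.6677 0.0000 0.0000 0.0000 0.0000 0.0000

params: Δt=0.23033 u=1.14988 d=0.86965 q=0.48327 e^(-rΔt)=0.99495
t_6 payoffs: 38.3707 20.6677 0.0000 0.0000 0.0000 0.0000 0.0000
t_5: node(5,0) S=63.1737 payoff=30.1363 vs cont=29.6647 → 30.1363 [stop]  node(5,1) S=83.5302 payoff=9.7798 vs cont=10.6256 → 10.6256 [wait]  node(5,2) S=110.4461 payoff=0.0000 vs cont=0.0000 → 0.0000 [wait]  node(5,3) S=146.0351 payoff=0.0000 vs cont=0.0000 → 0.0000 [wait]  node(5,4) S=193.0919 payoff=0.0000 vs cont=0.0000 → 0.0000 [wait]  node(5,5) S=255.3119 payoff=0.0000 vs cont=0.0000 → 0.0000 [wait]  ⇒ S*(5)=63.1737
t_4: node(4,0) S=72.6423 payoff=20.6677 vs cont=20.6027 → 20.6677 [stop]  node(4,1) S=96.0499 payoff=0.0000 vs cont=5.4628 → 5.4628 [wait]  node(4,2) S=127.0000 payoff=0.0000 vs cont=0.0000 → 0.0000 [wait]  node(4,3) S=167.9232 payoff=0.0000 vs cont=0.0000 → 0.0000 [wait]  node(4,4) S=222.0331 payoff=0.0000 vs cont=0.0000 → 0.0000 [wait]  ⇒ S*(4)=72.6423
t_3: node(3,0) S=83.5302 payoff=9.7798 vs cont=13.2523 → 13.2523 [wait]  node(3,1) S=110.4461 payoff=0.0000 vs cont=2.8085 → 2.8085 [wait]  node(3,2) S=146.0351 payoff=0.0000 vs cont=0.0000 → 0.0000 [wait]  node(3,3) S=193.0919 payoff=0.0000 vs cont=0.0000 → 0.0000 [wait]  ⇒ S*(3)=-
t_2: node(2,0) S=96.0499 payoff=0.0000 vs cont=8.1637 → 8.1637 [wait]  node(2,1) S=127.0000 payoff=0.0000 vs cont=1.4439 → 1.4439 [wait]  node(2,2) S=167.9232 payoff=0.0000 vs cont=0.0000 → 0.0000 [wait]  ⇒ S*(2)=-
t_1: node(1,0) S=110.4461 payoff=0.0000 vs cont=4.8914 → 4.8914 [wait]  node(1,1) S=146.0351 payoff=0.0000 vs cont=0.7423 → 0.7423 [wait]  ⇒ S*(1)=-
t_0: node(0,0) S=127.0000 payoff=0.0000 vs cont=2.8717 → 2.8717 [wait]  ⇒ S*(0)=-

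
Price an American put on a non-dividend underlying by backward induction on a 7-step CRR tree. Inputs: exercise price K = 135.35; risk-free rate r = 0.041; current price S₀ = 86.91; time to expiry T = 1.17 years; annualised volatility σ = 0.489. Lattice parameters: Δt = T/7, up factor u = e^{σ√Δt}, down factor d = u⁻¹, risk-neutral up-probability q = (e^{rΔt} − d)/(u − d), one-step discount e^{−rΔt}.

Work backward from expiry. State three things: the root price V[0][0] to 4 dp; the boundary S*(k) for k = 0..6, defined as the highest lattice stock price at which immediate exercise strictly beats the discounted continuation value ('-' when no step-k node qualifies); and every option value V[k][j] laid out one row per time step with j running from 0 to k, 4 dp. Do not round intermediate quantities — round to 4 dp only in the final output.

Δt=0.16714  u=1.22130  d=0.81880  q=0.46727  discount=0.99317
step 7 (expiry): payoffs max(K−S,0) = 113.9060 103.3646 87.6411 64.1883 29.2065 0.0000 0.0000 0.0000
step 6: (k=6,j=0): S=26.1896, (K−S)⁺=109.1604, hold=108.2360 ⇒ V=109.1604 exercise | (k=6,j=1): S=39.0639, (K−S)⁺=96.2861, hold=95.3617 ⇒ V=96.2861 exercise | (k=6,j=2): S=58.2670, (K−S)⁺=77.0830, hold=76.1586 ⇒ V=77.0830 exercise | (k=6,j=3): S=86.9100, (K−S)⁺=48.4400, hold=47.5156 ⇒ V=48.4400 exercise | (k=6,j=4): S=129.6333, (K−S)⁺=5.7167, hold=15.4529 ⇒ V=15.4529 continue | (k=6,j=5): S=193.3586, (K−S)⁺=0.0000, hold=0.0000 ⇒ V=0.0000 continue | (k=6,j=6): S=288.4101, (K−S)⁺=0.0000, hold=0.0000 ⇒ V=0.0000 continue  boundary S*=86.9100
step 5: (k=5,j=0): S=31.9854, (K−S)⁺=103.3646, hold=102.4402 ⇒ V=103.3646 exercise | (k=5,j=1): S=47.7089, (K−S)⁺=87.6411, hold=86.7167 ⇒ V=87.6411 exercise | (k=5,j=2): S=71.1617, (K−S)⁺=64.1883, hold=63.2639 ⇒ V=64.1883 exercise | (k=5,j=3): S=106.1435, (K−S)⁺=29.2065, hold=32.8006 ⇒ V=32.8006 continue | (k=5,j=4): S=158.3216, (K−S)⁺=0.0000, hold=8.1760 ⇒ V=8.1760 continue | (k=5,j=5): S=236.1495, (K−S)⁺=0.0000, hold=0.0000 ⇒ V=0.0000 continue  boundary S*=71.1617
step 4: (k=4,j=0): S=39.0639, (K−S)⁺=96.2861, hold=95.3617 ⇒ V=96.2861 exercise | (k=4,j=1): S=58.2670, (K−S)⁺=77.0830, hold=76.1586 ⇒ V=77.0830 exercise | (k=4,j=2): S=86.9100, (K−S)⁺=48.4400, hold=49.1836 ⇒ V=49.1836 continue | (k=4,j=3): S=129.6333, (K−S)⁺=5.7167, hold=21.1488 ⇒ V=21.1488 continue | (k=4,j=4): S=193.3586, (K−S)⁺=0.0000, hold=4.3259 ⇒ V=4.3259 continue  boundary S*=58.2670
step 3: (k=3,j=0): S=47.7089, (K−S)⁺=87.6411, hold=86.7167 ⇒ V=87.6411 exercise | (k=3,j=1): S=71.1617, (K−S)⁺=64.1883, hold=63.6090 ⇒ V=64.1883 exercise | (k=3,j=2): S=106.1435, (K−S)⁺=29.2065, hold=35.8373 ⇒ V=35.8373 continue | (k=3,j=3): S=158.3216, (K−S)⁺=0.0000, hold=13.1972 ⇒ V=13.1972 continue  boundary S*=71.1617
step 2: (k=2,j=0): S=58.2670, (K−S)⁺=77.0830, hold=76.1586 ⇒ V=77.0830 exercise | (k=2,j=1): S=86.9100, (K−S)⁺=48.4400, hold=50.5928 ⇒ V=50.5928 continue | (k=2,j=2): S=129.6333, (K−S)⁺=5.7167, hold=25.0858 ⇒ V=25.0858 continue  boundary S*=58.2670
step 1: (k=1,j=0): S=71.1617, (K−S)⁺=64.1883, hold=64.2630 ⇒ V=64.2630 continue | (k=1,j=1): S=106.1435, (K−S)⁺=29.2065, hold=38.4100 ⇒ V=38.4100 continue  boundary S*=-
step 0: (k=0,j=0): S=86.9100, (K−S)⁺=48.4400, hold=51.8263 ⇒ V=51.8263 continue  boundary S*=-

price = 51.8263
boundary = - - 58.2670 71.1617 58.2670 71.1617 86.9100
tree:
51.8263
64.2630 38.4100
77.0830 50.5928 25.0858
87.6411 64.1883 35.8373 13.1972
96.2861 77.0830 49.1836 21.1488 4.3259
103.3646 87.6411 64.1883 32.8006 8.1760 0.0000
109.1604 96.2861 77.0830 48.4400 15.4529 0.0000 0.0000
113.9060 103.3646 87.6411 64.1883 29.2065 0.0000 0.0000 0.0000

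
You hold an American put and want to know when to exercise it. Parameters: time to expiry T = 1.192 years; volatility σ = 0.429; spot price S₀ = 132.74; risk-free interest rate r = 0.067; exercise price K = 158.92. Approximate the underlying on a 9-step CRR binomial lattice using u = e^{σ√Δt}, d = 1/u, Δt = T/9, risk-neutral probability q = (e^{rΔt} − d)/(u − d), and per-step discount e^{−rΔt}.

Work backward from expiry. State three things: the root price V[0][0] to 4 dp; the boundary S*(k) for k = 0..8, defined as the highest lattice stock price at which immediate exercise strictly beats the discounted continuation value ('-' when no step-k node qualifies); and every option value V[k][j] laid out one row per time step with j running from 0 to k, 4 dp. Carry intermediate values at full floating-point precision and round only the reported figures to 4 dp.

price = 36.0875
boundary = - - 97.1388 83.0976 97.1388 83.0976 97.1388 113.5527 132.7400
tree:
36.0875
47.9350 24.3877
61.7812 34.3664 14.4239
75.8224 46.9142 21.9049 6.8839
87.8340 61.7812 32.2623 11.5011 2.1936
98.1094 75.8224 45.7342 18.7987 4.0992 0.2459
106.8995 87.8340 61.7812 29.8302 7.6352 0.4859 0.0000
114.4189 98.1094 75.8224 45.3673 14.1681 0.9603 0.0000 0.0000
120.8515 106.8995 87.8340 61.7812 26.1800 1.8978 0.0000 0.0000 0.0000
126.3542 114.4189 98.1094 75.8224 45.3673 3.7505 0.0000 0.0000 0.0000 0.0000

params: Δt=0.13244 u=1.16897 d=0.85545 q=0.48948 e^(-rΔt)=0.99117
t_9 payoffs: 126.3542 114.4189 98.1094 75.8224 45.3673 3.7505 0.0000 0.0000 0.0000 0.0000
t_8: node(8,0) S=38.0685 payoff=120.8515 vs cont=119.4475 → 120.8515 [stop]  node(8,1) S=52.0205 payoff=106.8995 vs cont=105.4955 → 106.8995 [stop]  node(8,2) S=71.0860 payoff=87.8340 vs cont=86.4301 → 87.8340 [stop]  node(8,3) S=97.1388 payoff=61.7812 vs cont=60.3772 → 61.7812 [stop]  node(8,4) S=132.7400 payoff=26.1800 vs cont=24.7760 → 26.1800 [stop]  node(8,5) S=181.3889 payoff=0.0000 vs cont=1.8978 → 1.8978 [wait]  node(8,6) S=247.8676 payoff=0.0000 vs cont=0.0000 → 0.0000 [wait]  node(8,7) S=338.7106 payoff=0.0000 vs cont=0.0000 → 0.0000 [wait]  node(8,8) S=462.8473 payoff=0.0000 vs cont=0.0000 → 0.0000 [wait]  ⇒ S*(8)=132.7400
t_7: node(7,0) S=44.5011 payoff=114.4189 vs cont=113.0150 → 114.4189 [stop]  node(7,1) S=60.8106 payoff=98.1094 vs cont=96.7054 → 98.1094 [stop]  node(7,2) S=83.0976 payoff=75.8224 vs cont=74.4184 → 75.8224 [stop]  node(7,3) S=113.5527 payoff=45.3673 vs cont=43.9634 → 45.3673 [stop]  node(7,4) S=155.1695 payoff=3.7505 vs cont=14.1681 → 14.1681 [wait]  node(7,5) S=212.0388 payoff=0.0000 vs cont=0.9603 → 0.9603 [wait]  node(7,6) S=289.7506 payoff=0.0000 vs cont=0.0000 → 0.0000 [wait]  node(7,7) S=395.9435 payoff=0.0000 vs cont=0.0000 → 0.0000 [wait]  ⇒ S*(7)=113.5527
t_6: node(6,0) S=52.0205 payoff=106.8995 vs cont=105.4955 → 106.8995 [stop]  node(6,1) S=71.0860 payoff=87.8340 vs cont=86.4301 → 87.8340 [stop]  node(6,2) S=97.1388 payoff=61.7812 vs cont=60.3772 → 61.7812 [stop]  node(6,3) S=132.7400 payoff=26.1800 vs cont=29.8302 → 29.8302 [wait]  node(6,4) S=181.3889 payoff=0.0000 vs cont=7.6352 → 7.6352 [wait]  node(6,5) S=247.8676 payoff=0.0000 vs cont=0.4859 → 0.4859 [wait]  node(6,6) S=338.7106 payoff=0.0000 vs cont=0.0000 → 0.0000 [wait]  ⇒ S*(6)=97.1388
t_5: node(5,0) S=60.8106 payoff=98.1094 vs cont=96.7054 → 98.1094 [stop]  node(5,1) S=83.0976 payoff=75.8224 vs cont=74.4184 → 75.8224 [stop]  node(5,2) S=113.5527 payoff=45.3673 vs cont=45.7342 → 45.7342 [wait]  node(5,3) S=155.1695 payoff=3.7505 vs cont=18.7987 → 18.7987 [wait]  node(5,4) S=212.0388 payoff=0.0000 vs cont=4.0992 → 4.0992 [wait]  node(5,5) S=289.7506 payoff=0.0000 vs cont=0.2459 → 0.2459 [wait]  ⇒ S*(5)=83.0976
t_4: node(4,0) S=71.0860 payoff=87.8340 vs cont=86.4301 → 87.8340 [stop]  node(4,1) S=97.1388 payoff=61.7812 vs cont=60.5552 → 61.7812 [stop]  node(4,2) S=132.7400 payoff=26.1800 vs cont=32.2623 → 32.2623 [wait]  node(4,3) S=181.3889 payoff=0.0000 vs cont=11.5011 → 11.5011 [wait]  node(4,4) S=247.8676 payoff=0.0000 vs cont=2.1936 → 2.1936 [wait]  ⇒ S*(4)=97.1388
t_3: node(3,0) S=83.0976 payoff=75.8224 vs cont=74.4184 → 75.8224 [stop]  node(3,1) S=113.5527 payoff=45.3673 vs cont=46.9142 → 46.9142 [wait]  node(3,2) S=155.1695 payoff=3.7505 vs cont=21.9049 → 21.9049 [wait]  node(3,3) S=212.0388 payoff=0.0000 vs cont=6.8839 → 6.8839 [wait]  ⇒ S*(3)=83.0976
t_2: node(2,0) S=97.1388 payoff=61.7812 vs cont=61.1277 → 61.7812 [stop]  node(2,1) S=132.7400 payoff=26.1800 vs cont=34.3664 → 34.3664 [wait]  node(2,2) S=181.3889 payoff=0.0000 vs cont=14.4239 → 14.4239 [wait]  ⇒ S*(2)=97.1388
t_1: node(1,0) S=113.5527 payoff=45.3673 vs cont=47.9350 → 47.9350 [wait]  node(1,1) S=155.1695 payoff=3.7505 vs cont=24.3877 → 24.3877 [wait]  ⇒ S*(1)=-
t_0: node(0,0) S=132.7400 payoff=26.1800 vs cont=36.0875 → 36.0875 [wait]  ⇒ S*(0)=-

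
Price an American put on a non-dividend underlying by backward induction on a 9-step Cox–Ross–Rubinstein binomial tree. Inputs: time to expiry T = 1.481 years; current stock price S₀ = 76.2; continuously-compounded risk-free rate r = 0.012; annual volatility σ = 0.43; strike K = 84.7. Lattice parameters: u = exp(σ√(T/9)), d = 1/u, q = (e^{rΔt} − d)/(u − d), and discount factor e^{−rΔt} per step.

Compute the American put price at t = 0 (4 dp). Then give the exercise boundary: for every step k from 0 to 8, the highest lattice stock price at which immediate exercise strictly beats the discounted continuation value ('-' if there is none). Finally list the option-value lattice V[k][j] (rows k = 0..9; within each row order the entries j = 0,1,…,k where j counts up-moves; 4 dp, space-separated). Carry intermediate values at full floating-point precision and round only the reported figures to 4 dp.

price = 20.4646
boundary = - - - - 37.9260 45.1535 37.9260 45.1535 53.7583
tree:
20.4646
26.3345 13.7204
32.9195 18.7832 7.8868
39.8830 24.9560 11.6794 3.5065
46.7740 32.0334 16.8258 5.7397 0.9225
52.8447 39.5465 23.4262 9.2158 1.7185 0.0000
57.9436 46.7740 31.2528 14.4174 3.2014 0.0000 0.0000
62.2264 52.8447 39.5465 21.7338 5.9639 0.0000 0.0000 0.0000
65.8236 57.9436 46.7740 30.9417 11.1101 0.0000 0.0000 0.0000 0.0000
68.8451 62.2264 52.8447 39.5465 20.6970 0.0000 0.0000 0.0000 0.0000 0.0000

Δt=0.16456  u=1.19057  d=0.83993  q=0.46214  discount=0.99803
step 9 (expiry): payoffs max(K−S,0) = 68.8451 62.2264 52.8447 39.5465 20.6970 0.0000 0.0000 0.0000 0.0000 0.0000
step 8: (k=8,j=0): S=18.8764, (K−S)⁺=65.8236, hold=65.6566 ⇒ V=65.8236 exercise | (k=8,j=1): S=26.7564, (K−S)⁺=57.9436, hold=57.7765 ⇒ V=57.9436 exercise | (k=8,j=2): S=37.9260, (K−S)⁺=46.7740, hold=46.6070 ⇒ V=46.7740 exercise | (k=8,j=3): S=53.7583, (K−S)⁺=30.9417, hold=30.7746 ⇒ V=30.9417 exercise | (k=8,j=4): S=76.2000, (K−S)⁺=8.5000, hold=11.1101 ⇒ V=11.1101 continue | (k=8,j=5): S=108.0101, (K−S)⁺=0.0000, hold=0.0000 ⇒ V=0.0000 continue | (k=8,j=6): S=153.0994, (K−S)⁺=0.0000, hold=0.0000 ⇒ V=0.0000 continue | (k=8,j=7): S=217.0114, (K−S)⁺=0.0000, hold=0.0000 ⇒ V=0.0000 continue | (k=8,j=8): S=307.6039, (K−S)⁺=0.0000, hold=0.0000 ⇒ V=0.0000 continue  boundary S*=53.7583
step 7: (k=7,j=0): S=22.4736, (K−S)⁺=62.2264, hold=62.0593 ⇒ V=62.2264 exercise | (k=7,j=1): S=31.8553, (K−S)⁺=52.8447, hold=52.6776 ⇒ V=52.8447 exercise | (k=7,j=2): S=45.1535, (K−S)⁺=39.5465, hold=39.3794 ⇒ V=39.5465 exercise | (k=7,j=3): S=64.0030, (K−S)⁺=20.6970, hold=21.7338 ⇒ V=21.7338 continue | (k=7,j=4): S=90.7214, (K−S)⁺=0.0000, hold=5.9639 ⇒ V=5.9639 continue | (k=7,j=5): S=128.5934, (K−S)⁺=0.0000, hold=0.0000 ⇒ V=0.0000 continue | (k=7,j=6): S=182.2754, (K−S)⁺=0.0000, hold=0.0000 ⇒ V=0.0000 continue | (k=7,j=7): S=258.3671, (K−S)⁺=0.0000, hold=0.0000 ⇒ V=0.0000 continue  boundary S*=45.1535
step 6: (k=6,j=0): S=26.7564, (K−S)⁺=57.9436, hold=57.7765 ⇒ V=57.9436 exercise | (k=6,j=1): S=37.9260, (K−S)⁺=46.7740, hold=46.6070 ⇒ V=46.7740 exercise | (k=6,j=2): S=53.7583, (K−S)⁺=30.9417, hold=31.2528 ⇒ V=31.2528 continue | (k=6,j=3): S=76.2000, (K−S)⁺=8.5000, hold=14.4174 ⇒ V=14.4174 continue | (k=6,j=4): S=108.0101, (K−S)⁺=0.0000, hold=3.2014 ⇒ V=3.2014 continue | (k=6,j=5): S=153.0994, (K−S)⁺=0.0000, hold=0.0000 ⇒ V=0.0000 continue | (k=6,j=6): S=217.0114, (K−S)⁺=0.0000, hold=0.0000 ⇒ V=0.0000 continue  boundary S*=37.9260
step 5: (k=5,j=0): S=31.8553, (K−S)⁺=52.8447, hold=52.6776 ⇒ V=52.8447 exercise | (k=5,j=1): S=45.1535, (K−S)⁺=39.5465, hold=39.5229 ⇒ V=39.5465 exercise | (k=5,j=2): S=64.0030, (K−S)⁺=20.6970, hold=23.4262 ⇒ V=23.4262 continue | (k=5,j=3): S=90.7214, (K−S)⁺=0.0000, hold=9.2158 ⇒ V=9.2158 continue | (k=5,j=4): S=128.5934, (K−S)⁺=0.0000, hold=1.7185 ⇒ V=1.7185 continue | (k=5,j=5): S=182.2754, (K−S)⁺=0.0000, hold=0.0000 ⇒ V=0.0000 continue  boundary S*=45.1535
step 4: (k=4,j=0): S=37.9260, (K−S)⁺=46.7740, hold=46.6070 ⇒ V=46.7740 exercise | (k=4,j=1): S=53.7583, (K−S)⁺=30.9417, hold=32.0334 ⇒ V=32.0334 continue | (k=4,j=2): S=76.2000, (K−S)⁺=8.5000, hold=16.8258 ⇒ V=16.8258 continue | (k=4,j=3): S=108.0101, (K−S)⁺=0.0000, hold=5.7397 ⇒ V=5.7397 continue | (k=4,j=4): S=153.0994, (K−S)⁺=0.0000, hold=0.9225 ⇒ V=0.9225 continue  boundary S*=37.9260
step 3: (k=3,j=0): S=45.1535, (K−S)⁺=39.5465, hold=39.8830 ⇒ V=39.8830 continue | (k=3,j=1): S=64.0030, (K−S)⁺=20.6970, hold=24.9560 ⇒ V=24.9560 continue | (k=3,j=2): S=90.7214, (K−S)⁺=0.0000, hold=11.6794 ⇒ V=11.6794 continue | (k=3,j=3): S=128.5934, (K−S)⁺=0.0000, hold=3.5065 ⇒ V=3.5065 continue  boundary S*=-
step 2: (k=2,j=0): S=53.7583, (K−S)⁺=30.9417, hold=32.9195 ⇒ V=32.9195 continue | (k=2,j=1): S=76.2000, (K−S)⁺=8.5000, hold=18.7832 ⇒ V=18.7832 continue | (k=2,j=2): S=108.0101, (K−S)⁺=0.0000, hold=7.8868 ⇒ V=7.8868 continue  boundary S*=-
step 1: (k=1,j=0): S=64.0030, (K−S)⁺=20.6970, hold=26.3345 ⇒ V=26.3345 continue | (k=1,j=1): S=90.7214, (K−S)⁺=0.0000, hold=13.7204 ⇒ V=13.7204 continue  boundary S*=-
step 0: (k=0,j=0): S=76.2000, (K−S)⁺=8.5000, hold=20.4646 ⇒ V=20.4646 continue  boundary S*=-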